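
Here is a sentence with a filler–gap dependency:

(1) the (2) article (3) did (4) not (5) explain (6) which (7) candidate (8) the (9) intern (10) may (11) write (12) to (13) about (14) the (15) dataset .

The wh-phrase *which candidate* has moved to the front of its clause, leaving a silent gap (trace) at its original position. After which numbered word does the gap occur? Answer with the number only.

12

Underlying clause: The intern may write to which candidate about the dataset.
'which candidate' is the object of the preposition 'to'. Fronting leaves a gap immediately after 'to':
The article did not explain which candidate the intern may write to ___ about the dataset.
'to' is word 12.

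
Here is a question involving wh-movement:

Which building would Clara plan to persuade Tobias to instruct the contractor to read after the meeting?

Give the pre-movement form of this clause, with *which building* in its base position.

'which building' functions as the direct object of 'read'. Wh-movement fronts it, leaving a gap right after 'read':
Which building would Clara plan to persuade Tobias to instruct the contractor to read ___ after the meeting?

Clara would plan to persuade Tobias to instruct the contractor to read which building after the meeting.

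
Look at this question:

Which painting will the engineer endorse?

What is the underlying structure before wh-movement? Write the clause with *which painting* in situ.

The engineer will endorse which painting.

The filler 'which painting' is interpreted as the direct object of 'endorse'. Wh-movement fronts it, leaving a gap right after 'endorse':
Which painting will the engineer endorse ___?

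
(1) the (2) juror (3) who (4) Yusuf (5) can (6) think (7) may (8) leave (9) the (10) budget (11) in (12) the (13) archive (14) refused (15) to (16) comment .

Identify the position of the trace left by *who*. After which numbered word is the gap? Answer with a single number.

'who' functions as the subject of the clause embedded under 'think'. It moves to the left edge, and the trace sits right after 'think':
The juror who Yusuf can think ___ may leave the budget in the archive refused to comment.
'think' is word 6.

6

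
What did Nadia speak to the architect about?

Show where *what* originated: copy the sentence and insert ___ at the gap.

Underlying clause: Nadia did speak to the architect about what.
'what' is the object of the preposition 'about'. The gap is right after 'about'.

What did Nadia speak to the architect about ___?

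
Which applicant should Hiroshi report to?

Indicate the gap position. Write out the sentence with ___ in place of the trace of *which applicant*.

Which applicant should Hiroshi report to ___?

Underlying clause: Hiroshi should report to which applicant.
The filler 'which applicant' is interpreted as the object of the preposition 'to'. The gap is right after 'to'.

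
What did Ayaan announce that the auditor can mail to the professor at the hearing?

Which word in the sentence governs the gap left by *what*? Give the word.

mail

Before movement: Ayaan did announce that the auditor can mail what to the professor at the hearing.
'what' is the direct object of 'mail'. Fronting leaves a gap immediately after 'mail':
What did Ayaan announce that the auditor can mail ___ to the professor at the hearing?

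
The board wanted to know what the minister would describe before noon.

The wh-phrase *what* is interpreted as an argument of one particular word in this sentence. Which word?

Before movement: The minister would describe what before noon.
The filler 'what' is interpreted as the direct object of 'describe'. Wh-movement fronts it, leaving a gap right after 'describe':
The board wanted to know what the minister would describe ___ before noon.

describe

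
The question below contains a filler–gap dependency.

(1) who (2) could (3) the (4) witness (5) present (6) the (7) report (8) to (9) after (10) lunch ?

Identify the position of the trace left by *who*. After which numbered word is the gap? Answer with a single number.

Underlying clause: The witness could present the report to who after lunch.
'who' is the object of the preposition 'to' (recipient of 'present'). Fronting leaves a gap immediately after 'to':
Who could the witness present the report to ___ after lunch?
'to' is word 8.

8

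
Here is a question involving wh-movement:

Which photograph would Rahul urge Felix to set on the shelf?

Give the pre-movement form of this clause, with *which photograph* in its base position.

Rahul would urge Felix to set which photograph on the shelf.

'which photograph' functions as the direct object of 'set'. Wh-movement fronts it, leaving a gap right after 'set':
Which photograph would Rahul urge Felix to set ___ on the shelf?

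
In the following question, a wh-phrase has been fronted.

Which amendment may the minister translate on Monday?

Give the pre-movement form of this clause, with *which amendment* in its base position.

The minister may translate which amendment on Monday.

'which amendment' functions as the direct object of 'translate'. Fronting leaves a gap immediately after 'translate':
Which amendment may the minister translate ___ on Monday?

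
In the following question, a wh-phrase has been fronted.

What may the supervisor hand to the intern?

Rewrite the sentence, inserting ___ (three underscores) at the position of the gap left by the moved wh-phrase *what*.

What may the supervisor hand ___ to the intern?

Underlying clause: The supervisor may hand what to the intern.
'what' functions as the direct object of 'hand'. The gap is right after 'hand'.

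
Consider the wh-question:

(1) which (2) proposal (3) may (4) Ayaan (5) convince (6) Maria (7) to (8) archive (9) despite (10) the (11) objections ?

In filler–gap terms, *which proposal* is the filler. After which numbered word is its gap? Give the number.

In situ: Ayaan may convince Maria to archive which proposal despite the objections.
'which proposal' functions as the direct object of 'archive'. It moves to the left edge, and the trace sits right after 'archive':
Which proposal may Ayaan convince Maria to archive ___ despite the objections?
'archive' is word 8.

8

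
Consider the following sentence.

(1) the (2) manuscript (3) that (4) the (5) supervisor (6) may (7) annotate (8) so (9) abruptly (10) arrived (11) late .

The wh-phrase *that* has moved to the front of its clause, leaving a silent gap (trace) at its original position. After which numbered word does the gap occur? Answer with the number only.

'that' is the direct object of 'annotate'. Fronting leaves a gap immediately after 'annotate':
The manuscript that the supervisor may annotate ___ so abruptly arrived late.
'annotate' is word 7.

7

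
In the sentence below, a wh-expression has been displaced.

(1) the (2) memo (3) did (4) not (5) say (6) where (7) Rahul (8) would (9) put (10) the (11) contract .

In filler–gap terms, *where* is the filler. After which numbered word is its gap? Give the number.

Before movement: Rahul would put the contract where.
'where' functions as the locative complement of 'put'. It moves to the left edge, and the trace sits right after 'contract':
The memo did not say where Rahul would put the contract ___.
'contract' is word 11.

11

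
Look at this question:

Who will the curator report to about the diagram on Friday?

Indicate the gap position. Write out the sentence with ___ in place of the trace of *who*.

Who will the curator report to ___ about the diagram on Friday?

Underlying clause: The curator will report to who about the diagram on Friday.
'who' functions as the object of the preposition 'to'. The gap is right after 'to'.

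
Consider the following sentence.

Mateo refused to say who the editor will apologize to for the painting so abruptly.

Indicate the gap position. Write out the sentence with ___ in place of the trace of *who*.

In situ: The editor will apologize to who for the painting so abruptly.
The filler 'who' is interpreted as the object of the preposition 'to'. The gap is right after 'to'.

Mateo refused to say who the editor will apologize to ___ for the painting so abruptly.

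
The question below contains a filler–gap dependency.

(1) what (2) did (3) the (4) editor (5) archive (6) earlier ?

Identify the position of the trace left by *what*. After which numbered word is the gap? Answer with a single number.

5

Before movement: The editor did archive what earlier.
'what' is the direct object of 'archive'. Fronting leaves a gap immediately after 'archive':
What did the editor archive ___ earlier?
'archive' is word 5.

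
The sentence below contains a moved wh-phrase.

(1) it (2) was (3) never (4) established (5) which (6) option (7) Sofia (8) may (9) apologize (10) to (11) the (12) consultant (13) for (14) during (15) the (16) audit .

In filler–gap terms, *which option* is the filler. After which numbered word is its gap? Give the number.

13

Pre-movement form: Sofia may apologize to the consultant for which option during the audit.
'which option' is the object of the preposition 'for'. It moves to the left edge, and the trace sits right after 'for':
It was never established which option Sofia may apologize to the consultant for ___ during the audit.
'for' is word 13.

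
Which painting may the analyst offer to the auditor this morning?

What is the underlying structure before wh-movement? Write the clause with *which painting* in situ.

The analyst may offer which painting to the auditor this morning.

'which painting' functions as the direct object of 'offer'. Fronting leaves a gap immediately after 'offer':
Which painting may the analyst offer ___ to the auditor this morning?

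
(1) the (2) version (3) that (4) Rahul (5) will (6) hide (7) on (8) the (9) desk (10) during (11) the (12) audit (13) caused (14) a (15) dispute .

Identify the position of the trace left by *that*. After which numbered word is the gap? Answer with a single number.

'that' is the direct object of 'hide'. Fronting leaves a gap immediately after 'hide':
The version that Rahul will hide ___ on the desk during the audit caused a dispute.
'hide' is word 6.

6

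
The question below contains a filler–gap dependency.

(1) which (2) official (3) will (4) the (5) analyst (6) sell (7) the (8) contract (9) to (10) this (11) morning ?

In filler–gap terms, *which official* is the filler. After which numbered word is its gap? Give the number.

Pre-movement form: The analyst will sell the contract to which official this morning.
'which official' is the object of the preposition 'to' (recipient of 'sell'). Wh-movement fronts it, leaving a gap right after 'to':
Which official will the analyst sell the contract to ___ this morning?
'to' is word 9.

9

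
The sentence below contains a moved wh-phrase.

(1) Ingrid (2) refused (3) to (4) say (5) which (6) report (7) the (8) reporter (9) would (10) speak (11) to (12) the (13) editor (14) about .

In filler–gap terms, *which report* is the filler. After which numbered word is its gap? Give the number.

14

In situ: The reporter would speak to the editor about which report.
The filler 'which report' is interpreted as the object of the preposition 'about'. It moves to the left edge, and the trace sits right after 'about':
Ingrid refused to say which report the reporter would speak to the editor about ___.
'about' is word 14.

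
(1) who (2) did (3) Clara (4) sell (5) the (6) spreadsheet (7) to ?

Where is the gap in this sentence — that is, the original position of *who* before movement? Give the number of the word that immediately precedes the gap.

7

Before movement: Clara did sell the spreadsheet to who.
'who' is the object of the preposition 'to' (recipient of 'sell'). It moves to the left edge, and the trace sits right after 'to':
Who did Clara sell the spreadsheet to ___?
'to' is word 7.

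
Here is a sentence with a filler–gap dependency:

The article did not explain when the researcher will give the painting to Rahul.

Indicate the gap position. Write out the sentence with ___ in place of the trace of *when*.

In situ: The researcher will give the painting to Rahul when.
'when' is the temporal adjunct. The gap is right after 'Rahul'.

The article did not explain when the researcher will give the painting to Rahul ___.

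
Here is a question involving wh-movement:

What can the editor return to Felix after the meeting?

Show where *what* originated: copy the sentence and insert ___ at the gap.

What can the editor return ___ to Felix after the meeting?

Before movement: The editor can return what to Felix after the meeting.
'what' functions as the direct object of 'return'. The gap is right after 'return'.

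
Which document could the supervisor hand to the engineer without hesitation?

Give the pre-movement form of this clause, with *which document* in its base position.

The supervisor could hand which document to the engineer without hesitation.

'which document' functions as the direct object of 'hand'. Fronting leaves a gap immediately after 'hand':
Which document could the supervisor hand ___ to the engineer without hesitation?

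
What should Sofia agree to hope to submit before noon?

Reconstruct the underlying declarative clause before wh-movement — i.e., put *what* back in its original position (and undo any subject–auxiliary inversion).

'what' is the direct object of 'submit'. Wh-movement fronts it, leaving a gap right after 'submit':
What should Sofia agree to hope to submit ___ before noon?

Sofia should agree to hope to submit what before noon.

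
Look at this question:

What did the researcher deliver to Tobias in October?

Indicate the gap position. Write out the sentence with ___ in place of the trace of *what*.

Pre-movement form: The researcher did deliver what to Tobias in October.
'what' is the direct object of 'deliver'. The gap is right after 'deliver'.

What did the researcher deliver ___ to Tobias in October?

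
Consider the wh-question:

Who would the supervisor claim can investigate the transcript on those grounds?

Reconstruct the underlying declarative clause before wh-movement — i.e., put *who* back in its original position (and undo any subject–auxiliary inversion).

'who' is the subject of the clause embedded under 'claim'. It moves to the left edge, and the trace sits right after 'claim':
Who would the supervisor claim ___ can investigate the transcript on those grounds?

The supervisor would claim who can investigate the transcript on those grounds.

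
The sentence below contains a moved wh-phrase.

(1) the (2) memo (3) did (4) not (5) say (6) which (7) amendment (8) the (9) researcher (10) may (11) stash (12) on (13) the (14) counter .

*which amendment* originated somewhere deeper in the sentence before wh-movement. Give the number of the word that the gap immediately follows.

11

Before movement: The researcher may stash which amendment on the counter.
'which amendment' functions as the direct object of 'stash'. Fronting leaves a gap immediately after 'stash':
The memo did not say which amendment the researcher may stash ___ on the counter.
'stash' is word 11.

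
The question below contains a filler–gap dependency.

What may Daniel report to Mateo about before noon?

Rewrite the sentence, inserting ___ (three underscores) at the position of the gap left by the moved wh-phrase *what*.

Pre-movement form: Daniel may report to Mateo about what before noon.
The filler 'what' is interpreted as the object of the preposition 'about'. The gap is right after 'about'.

What may Daniel report to Mateo about ___ before noon?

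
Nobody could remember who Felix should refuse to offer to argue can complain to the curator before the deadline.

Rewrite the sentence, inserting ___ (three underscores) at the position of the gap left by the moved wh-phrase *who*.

Underlying clause: Felix should refuse to offer to argue who can complain to the curator before the deadline.
The filler 'who' is interpreted as the subject of the clause embedded under 'argue'. The gap is right after 'argue'.

Nobody could remember who Felix should refuse to offer to argue ___ can complain to the curator before the deadline.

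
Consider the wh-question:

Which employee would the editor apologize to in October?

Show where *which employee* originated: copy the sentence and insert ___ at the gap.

Before movement: The editor would apologize to which employee in October.
'which employee' functions as the object of the preposition 'to'. The gap is right after 'to'.

Which employee would the editor apologize to ___ in October?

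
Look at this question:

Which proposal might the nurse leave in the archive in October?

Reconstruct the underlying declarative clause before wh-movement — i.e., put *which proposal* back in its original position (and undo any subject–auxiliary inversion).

The nurse might leave which proposal in the archive in October.

'which proposal' is the direct object of 'leave'. It moves to the left edge, and the trace sits right after 'leave':
Which proposal might the nurse leave ___ in the archive in October?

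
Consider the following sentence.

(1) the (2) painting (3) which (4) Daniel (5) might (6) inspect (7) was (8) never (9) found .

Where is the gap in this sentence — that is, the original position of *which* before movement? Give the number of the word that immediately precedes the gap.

6

The filler 'which' is interpreted as the direct object of 'inspect'. Wh-movement fronts it, leaving a gap right after 'inspect':
The painting which Daniel might inspect ___ was never found.
'inspect' is word 6.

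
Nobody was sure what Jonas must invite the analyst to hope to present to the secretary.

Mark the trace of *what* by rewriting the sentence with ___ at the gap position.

In situ: Jonas must invite the analyst to hope to present what to the secretary.
'what' is the direct object of 'present'. The gap is right after 'present'.

Nobody was sure what Jonas must invite the analyst to hope to present ___ to the secretary.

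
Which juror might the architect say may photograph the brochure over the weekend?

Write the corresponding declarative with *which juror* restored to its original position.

'which juror' functions as the subject of the clause embedded under 'say'. Wh-movement fronts it, leaving a gap right after 'say':
Which juror might the architect say ___ may photograph the brochure over the weekend?

The architect might say which juror may photograph the brochure over the weekend.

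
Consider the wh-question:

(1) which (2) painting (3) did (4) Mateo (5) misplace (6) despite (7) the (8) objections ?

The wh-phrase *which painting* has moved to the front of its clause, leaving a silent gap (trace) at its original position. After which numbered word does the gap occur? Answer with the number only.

5

Pre-movement form: Mateo did misplace which painting despite the objections.
The filler 'which painting' is interpreted as the direct object of 'misplace'. Fronting leaves a gap immediately after 'misplace':
Which painting did Mateo misplace ___ despite the objections?
'misplace' is word 5.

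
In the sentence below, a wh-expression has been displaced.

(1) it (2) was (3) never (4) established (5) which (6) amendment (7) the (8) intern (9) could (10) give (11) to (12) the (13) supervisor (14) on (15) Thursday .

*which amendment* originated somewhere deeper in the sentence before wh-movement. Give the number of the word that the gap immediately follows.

In situ: The intern could give which amendment to the supervisor on Thursday.
The filler 'which amendment' is interpreted as the direct object of 'give'. Wh-movement fronts it, leaving a gap right after 'give':
It was never established which amendment the intern could give ___ to the supervisor on Thursday.
'give' is word 10.

10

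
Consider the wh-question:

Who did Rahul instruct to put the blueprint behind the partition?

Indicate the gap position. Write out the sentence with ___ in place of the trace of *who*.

Before movement: Rahul did instruct who to put the blueprint behind the partition.
The filler 'who' is interpreted as the direct object of 'instruct'. The gap is right after 'instruct'.

Who did Rahul instruct ___ to put the blueprint behind the partition?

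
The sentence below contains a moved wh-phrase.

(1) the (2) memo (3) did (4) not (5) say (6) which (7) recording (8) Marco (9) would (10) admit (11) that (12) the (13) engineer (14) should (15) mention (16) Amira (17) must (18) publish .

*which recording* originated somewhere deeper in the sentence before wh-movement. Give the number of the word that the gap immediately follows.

18

Underlying clause: Marco would admit that the engineer should mention Amira must publish which recording.
'which recording' functions as the direct object of 'publish'. It moves to the left edge, and the trace sits right after 'publish':
The memo did not say which recording Marco would admit that the engineer should mention Amira must publish ___.
'publish' is word 18.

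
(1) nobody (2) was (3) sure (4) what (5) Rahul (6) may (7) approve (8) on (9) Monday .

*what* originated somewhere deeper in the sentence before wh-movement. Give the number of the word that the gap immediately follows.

7

Before movement: Rahul may approve what on Monday.
'what' functions as the direct object of 'approve'. It moves to the left edge, and the trace sits right after 'approve':
Nobody was sure what Rahul may approve ___ on Monday.
'approve' is word 7.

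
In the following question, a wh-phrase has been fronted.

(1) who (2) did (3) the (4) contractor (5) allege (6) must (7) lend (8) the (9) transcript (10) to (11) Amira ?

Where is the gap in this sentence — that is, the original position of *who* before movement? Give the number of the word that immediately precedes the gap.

In situ: The contractor did allege who must lend the transcript to Amira.
'who' is the subject of the clause embedded under 'allege'. It moves to the left edge, and the trace sits right after 'allege':
Who did the contractor allege ___ must lend the transcript to Amira?
'allege' is word 5.

5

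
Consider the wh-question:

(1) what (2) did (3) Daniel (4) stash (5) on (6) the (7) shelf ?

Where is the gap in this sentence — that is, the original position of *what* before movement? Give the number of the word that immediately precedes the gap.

Underlying clause: Daniel did stash what on the shelf.
'what' is the direct object of 'stash'. Wh-movement fronts it, leaving a gap right after 'stash':
What did Daniel stash ___ on the shelf?
'stash' is word 4.

4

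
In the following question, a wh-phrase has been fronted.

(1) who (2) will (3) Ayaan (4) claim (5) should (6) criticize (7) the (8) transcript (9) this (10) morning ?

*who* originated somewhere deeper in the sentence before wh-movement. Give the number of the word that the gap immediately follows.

Underlying clause: Ayaan will claim who should criticize the transcript this morning.
The filler 'who' is interpreted as the subject of the clause embedded under 'claim'. Wh-movement fronts it, leaving a gap right after 'claim':
Who will Ayaan claim ___ should criticize the transcript this morning?
'claim' is word 4.

4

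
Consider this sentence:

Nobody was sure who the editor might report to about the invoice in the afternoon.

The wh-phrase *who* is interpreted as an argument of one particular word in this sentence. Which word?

to

Pre-movement form: The editor might report to who about the invoice in the afternoon.
'who' functions as the object of the preposition 'to'. Wh-movement fronts it, leaving a gap right after 'to':
Nobody was sure who the editor might report to ___ about the invoice in the afternoon.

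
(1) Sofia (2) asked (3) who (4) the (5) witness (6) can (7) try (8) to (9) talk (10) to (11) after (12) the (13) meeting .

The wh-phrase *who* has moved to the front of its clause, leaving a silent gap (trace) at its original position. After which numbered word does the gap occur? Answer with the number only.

10

Pre-movement form: The witness can try to talk to who after the meeting.
The filler 'who' is interpreted as the object of the preposition 'to'. Fronting leaves a gap immediately after 'to':
Sofia asked who the witness can try to talk to ___ after the meeting.
'to' is word 10.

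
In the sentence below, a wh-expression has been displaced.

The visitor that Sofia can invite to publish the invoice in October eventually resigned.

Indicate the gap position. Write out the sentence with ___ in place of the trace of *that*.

The visitor that Sofia can invite ___ to publish the invoice in October eventually resigned.

The filler 'that' is interpreted as the direct object of 'invite'. The gap is right after 'invite'.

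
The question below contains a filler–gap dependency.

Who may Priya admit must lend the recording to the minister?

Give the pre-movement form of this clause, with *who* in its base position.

Priya may admit who must lend the recording to the minister.

'who' is the subject of the clause embedded under 'admit'. Fronting leaves a gap immediately after 'admit':
Who may Priya admit ___ must lend the recording to the minister?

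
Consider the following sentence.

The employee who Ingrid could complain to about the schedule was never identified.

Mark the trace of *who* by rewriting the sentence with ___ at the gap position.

The employee who Ingrid could complain to ___ about the schedule was never identified.

'who' functions as the object of the preposition 'to'. The gap is right after 'to'.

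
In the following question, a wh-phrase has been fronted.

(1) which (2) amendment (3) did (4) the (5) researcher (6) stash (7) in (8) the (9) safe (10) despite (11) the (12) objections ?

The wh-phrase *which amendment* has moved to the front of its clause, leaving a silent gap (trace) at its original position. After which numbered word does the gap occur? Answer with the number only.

6

Pre-movement form: The researcher did stash which amendment in the safe despite the objections.
The filler 'which amendment' is interpreted as the direct object of 'stash'. Wh-movement fronts it, leaving a gap right after 'stash':
Which amendment did the researcher stash ___ in the safe despite the objections?
'stash' is word 6.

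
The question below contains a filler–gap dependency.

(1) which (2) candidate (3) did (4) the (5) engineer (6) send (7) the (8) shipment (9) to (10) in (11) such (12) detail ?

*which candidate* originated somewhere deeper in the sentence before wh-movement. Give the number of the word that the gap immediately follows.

9

Underlying clause: The engineer did send the shipment to which candidate in such detail.
The filler 'which candidate' is interpreted as the object of the preposition 'to' (recipient of 'send'). Fronting leaves a gap immediately after 'to':
Which candidate did the engineer send the shipment to ___ in such detail?
'to' is word 9.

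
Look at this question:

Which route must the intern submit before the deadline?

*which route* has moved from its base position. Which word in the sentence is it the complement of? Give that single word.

submit

In situ: The intern must submit which route before the deadline.
'which route' functions as the direct object of 'submit'. It moves to the left edge, and the trace sits right after 'submit':
Which route must the intern submit ___ before the deadline?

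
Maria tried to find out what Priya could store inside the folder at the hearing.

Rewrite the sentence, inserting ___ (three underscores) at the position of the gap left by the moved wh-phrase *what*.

Before movement: Priya could store what inside the folder at the hearing.
'what' functions as the direct object of 'store'. The gap is right after 'store'.

Maria tried to find out what Priya could store ___ inside the folder at the hearing.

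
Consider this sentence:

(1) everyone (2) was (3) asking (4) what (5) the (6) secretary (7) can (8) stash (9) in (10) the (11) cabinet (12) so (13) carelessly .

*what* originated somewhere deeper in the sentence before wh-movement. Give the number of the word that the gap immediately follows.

8

In situ: The secretary can stash what in the cabinet so carelessly.
The filler 'what' is interpreted as the direct object of 'stash'. Fronting leaves a gap immediately after 'stash':
Everyone was asking what the secretary can stash ___ in the cabinet so carelessly.
'stash' is word 8.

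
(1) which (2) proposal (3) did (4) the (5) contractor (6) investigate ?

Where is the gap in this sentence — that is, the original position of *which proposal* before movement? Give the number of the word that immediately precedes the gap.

Before movement: The contractor did investigate which proposal.
The filler 'which proposal' is interpreted as the direct object of 'investigate'. It moves to the left edge, and the trace sits right after 'investigate':
Which proposal did the contractor investigate ___?
'investigate' is word 6.

6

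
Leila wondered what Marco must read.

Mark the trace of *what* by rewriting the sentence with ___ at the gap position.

Leila wondered what Marco must read ___.

In situ: Marco must read what.
'what' is the direct object of 'read'. The gap is right after 'read'.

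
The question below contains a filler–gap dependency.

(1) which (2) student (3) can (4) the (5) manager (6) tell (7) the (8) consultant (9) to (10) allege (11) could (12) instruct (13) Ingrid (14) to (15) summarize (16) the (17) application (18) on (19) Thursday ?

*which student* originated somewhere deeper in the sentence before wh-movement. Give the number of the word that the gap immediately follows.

10

Pre-movement form: The manager can tell the consultant to allege which student could instruct Ingrid to summarize the application on Thursday.
'which student' is the subject of the clause embedded under 'allege'. It moves to the left edge, and the trace sits right after 'allege':
Which student can the manager tell the consultant to allege ___ could instruct Ingrid to summarize the application on Thursday?
'allege' is word 10.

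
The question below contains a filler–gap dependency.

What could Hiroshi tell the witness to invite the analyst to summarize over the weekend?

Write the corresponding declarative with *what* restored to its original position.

'what' functions as the direct object of 'summarize'. Fronting leaves a gap immediately after 'summarize':
What could Hiroshi tell the witness to invite the analyst to summarize ___ over the weekend?

Hiroshi could tell the witness to invite the analyst to summarize what over the weekend.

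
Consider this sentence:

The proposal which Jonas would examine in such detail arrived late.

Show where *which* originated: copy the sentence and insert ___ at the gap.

'which' is the direct object of 'examine'. The gap is right after 'examine'.

The proposal which Jonas would examine ___ in such detail arrived late.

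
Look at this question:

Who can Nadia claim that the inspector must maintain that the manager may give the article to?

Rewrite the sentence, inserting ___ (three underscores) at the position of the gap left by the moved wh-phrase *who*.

Pre-movement form: Nadia can claim that the inspector must maintain that the manager may give the article to who.
'who' is the object of the preposition 'to' (recipient of 'give'). The gap is right after 'to'.

Who can Nadia claim that the inspector must maintain that the manager may give the article to ___?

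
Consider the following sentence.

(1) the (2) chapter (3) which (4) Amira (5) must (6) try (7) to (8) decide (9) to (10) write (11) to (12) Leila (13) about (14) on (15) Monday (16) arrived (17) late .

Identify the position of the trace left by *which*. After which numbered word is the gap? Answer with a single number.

The filler 'which' is interpreted as the object of the preposition 'about'. Fronting leaves a gap immediately after 'about':
The chapter which Amira must try to decide to write to Leila about ___ on Monday arrived late.
'about' is word 13.

13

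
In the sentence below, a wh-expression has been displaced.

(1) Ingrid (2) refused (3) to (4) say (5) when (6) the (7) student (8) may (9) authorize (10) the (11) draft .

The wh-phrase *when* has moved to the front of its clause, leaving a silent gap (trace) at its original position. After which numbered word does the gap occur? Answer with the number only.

11

In situ: The student may authorize the draft when.
'when' is the temporal adjunct. It moves to the left edge, and the trace sits right after 'draft':
Ingrid refused to say when the student may authorize the draft ___.
'draft' is word 11.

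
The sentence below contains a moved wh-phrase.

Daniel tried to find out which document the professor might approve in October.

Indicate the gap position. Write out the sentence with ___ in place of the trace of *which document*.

Daniel tried to find out which document the professor might approve ___ in October.

In situ: The professor might approve which document in October.
The filler 'which document' is interpreted as the direct object of 'approve'. The gap is right after 'approve'.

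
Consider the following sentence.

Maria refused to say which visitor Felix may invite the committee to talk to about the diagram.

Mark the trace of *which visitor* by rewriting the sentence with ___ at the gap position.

In situ: Felix may invite the committee to talk to which visitor about the diagram.
'which visitor' is the object of the preposition 'to'. The gap is right after 'to'.

Maria refused to say which visitor Felix may invite the committee to talk to ___ about the diagram.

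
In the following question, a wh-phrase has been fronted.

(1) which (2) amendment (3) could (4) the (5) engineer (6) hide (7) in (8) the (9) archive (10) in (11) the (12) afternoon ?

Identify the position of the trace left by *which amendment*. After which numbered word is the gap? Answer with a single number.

Underlying clause: The engineer could hide which amendment in the archive in the afternoon.
'which amendment' functions as the direct object of 'hide'. It moves to the left edge, and the trace sits right after 'hide':
Which amendment could the engineer hide ___ in the archive in the afternoon?
'hide' is word 6.

6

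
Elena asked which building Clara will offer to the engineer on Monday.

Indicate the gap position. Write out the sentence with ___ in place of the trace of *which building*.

Elena asked which building Clara will offer ___ to the engineer on Monday.

In situ: Clara will offer which building to the engineer on Monday.
The filler 'which building' is interpreted as the direct object of 'offer'. The gap is right after 'offer'.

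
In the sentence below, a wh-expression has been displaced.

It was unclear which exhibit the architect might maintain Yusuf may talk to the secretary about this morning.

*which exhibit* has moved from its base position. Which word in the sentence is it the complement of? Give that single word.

about

Underlying clause: The architect might maintain Yusuf may talk to the secretary about which exhibit this morning.
The filler 'which exhibit' is interpreted as the object of the preposition 'about'. It moves to the left edge, and the trace sits right after 'about':
It was unclear which exhibit the architect might maintain Yusuf may talk to the secretary about ___ this morning.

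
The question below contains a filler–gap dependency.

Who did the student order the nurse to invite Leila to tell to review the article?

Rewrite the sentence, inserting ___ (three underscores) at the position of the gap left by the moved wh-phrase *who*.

Who did the student order the nurse to invite Leila to tell ___ to review the article?

Pre-movement form: The student did order the nurse to invite Leila to tell who to review the article.
The filler 'who' is interpreted as the direct object of 'tell'. The gap is right after 'tell'.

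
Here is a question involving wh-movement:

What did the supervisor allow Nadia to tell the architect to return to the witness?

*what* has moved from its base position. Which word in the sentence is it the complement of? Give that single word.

return

Pre-movement form: The supervisor did allow Nadia to tell the architect to return what to the witness.
'what' functions as the direct object of 'return'. Wh-movement fronts it, leaving a gap right after 'return':
What did the supervisor allow Nadia to tell the architect to return ___ to the witness?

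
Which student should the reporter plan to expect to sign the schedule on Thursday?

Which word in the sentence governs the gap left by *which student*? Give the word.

Underlying clause: The reporter should plan to expect which student to sign the schedule on Thursday.
'which student' functions as the direct object of 'expect'. Fronting leaves a gap immediately after 'expect':
Which student should the reporter plan to expect ___ to sign the schedule on Thursday?

expect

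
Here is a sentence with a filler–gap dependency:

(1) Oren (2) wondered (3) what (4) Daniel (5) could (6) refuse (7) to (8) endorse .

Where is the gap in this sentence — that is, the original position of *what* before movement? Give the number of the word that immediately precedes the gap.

8

Underlying clause: Daniel could refuse to endorse what.
The filler 'what' is interpreted as the direct object of 'endorse'. Wh-movement fronts it, leaving a gap right after 'endorse':
Oren wondered what Daniel could refuse to endorse ___.
'endorse' is word 8.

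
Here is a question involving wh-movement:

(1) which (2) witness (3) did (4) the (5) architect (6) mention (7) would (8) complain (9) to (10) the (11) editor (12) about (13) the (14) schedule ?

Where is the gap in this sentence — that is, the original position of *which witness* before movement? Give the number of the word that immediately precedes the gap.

Before movement: The architect did mention which witness would complain to the editor about the schedule.
'which witness' is the subject of the clause embedded under 'mention'. It moves to the left edge, and the trace sits right after 'mention':
Which witness did the architect mention ___ would complain to the editor about the schedule?
'mention' is word 6.

6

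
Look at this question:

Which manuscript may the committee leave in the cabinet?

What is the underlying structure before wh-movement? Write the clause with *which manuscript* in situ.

The committee may leave which manuscript in the cabinet.

'which manuscript' is the direct object of 'leave'. Wh-movement fronts it, leaving a gap right after 'leave':
Which manuscript may the committee leave ___ in the cabinet?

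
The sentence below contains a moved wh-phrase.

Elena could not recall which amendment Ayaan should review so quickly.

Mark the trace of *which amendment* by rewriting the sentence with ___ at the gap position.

Elena could not recall which amendment Ayaan should review ___ so quickly.

Pre-movement form: Ayaan should review which amendment so quickly.
The filler 'which amendment' is interpreted as the direct object of 'review'. The gap is right after 'review'.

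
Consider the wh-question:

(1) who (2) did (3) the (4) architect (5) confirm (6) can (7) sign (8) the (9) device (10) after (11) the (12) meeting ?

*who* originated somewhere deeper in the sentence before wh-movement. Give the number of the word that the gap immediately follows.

In situ: The architect did confirm who can sign the device after the meeting.
'who' is the subject of the clause embedded under 'confirm'. Fronting leaves a gap immediately after 'confirm':
Who did the architect confirm ___ can sign the device after the meeting?
'confirm' is word 5.

5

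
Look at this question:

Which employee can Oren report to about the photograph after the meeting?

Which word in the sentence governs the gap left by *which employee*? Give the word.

In situ: Oren can report to which employee about the photograph after the meeting.
'which employee' functions as the object of the preposition 'to'. Wh-movement fronts it, leaving a gap right after 'to':
Which employee can Oren report to ___ about the photograph after the meeting?

to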